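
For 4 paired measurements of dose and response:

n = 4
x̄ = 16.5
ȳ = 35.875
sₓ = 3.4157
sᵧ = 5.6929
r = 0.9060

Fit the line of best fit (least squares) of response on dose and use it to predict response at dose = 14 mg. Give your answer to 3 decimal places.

32.100

b = r · sᵧ/sₓ = 0.906 · 5.6929/3.4157 = 1.510018
a = ȳ − b·x̄ = 35.875 − 1.510018·16.5 = 10.959708
ŷ(14) = a + b·14 = 10.959708 + 1.510018·14 = 32.099956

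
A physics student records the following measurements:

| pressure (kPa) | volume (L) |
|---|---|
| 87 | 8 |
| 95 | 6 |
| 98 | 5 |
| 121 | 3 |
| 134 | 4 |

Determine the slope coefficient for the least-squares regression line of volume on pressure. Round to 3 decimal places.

n = 5, Σx = 535, Σy = 26, Σxy = 2655, Σx² = 58795
Sxx = Σx² − (Σx)²/n = 58795 − 57245 = 1550
Sxy = Σxy − (Σx)(Σy)/n = 2655 − 2782 = -127
b = Sxy/Sxx = -127/1550 = -0.081935

-0.082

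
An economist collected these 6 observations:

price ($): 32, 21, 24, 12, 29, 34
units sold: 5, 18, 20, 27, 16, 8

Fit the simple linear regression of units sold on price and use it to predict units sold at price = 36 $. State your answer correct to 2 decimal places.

n = 6, Σx = 152, Σy = 94, Σxy = 2078, Σx² = 4182
Sxx = Σx² − (Σx)²/n = 4182 − 3850.666667 = 331.333333
Sxy = Σxy − (Σx)(Σy)/n = 2078 − 2381.333333 = -303.333333
b = Sxy/Sxx = -303.333333/331.333333 = -0.915493
a = ȳ − b·x̄ = 15.666667 − (-0.915493)·25.333333 = 38.859155
ŷ(36) = a + b·36 = 38.859155 + (-0.915493)·36 = 5.901408

5.90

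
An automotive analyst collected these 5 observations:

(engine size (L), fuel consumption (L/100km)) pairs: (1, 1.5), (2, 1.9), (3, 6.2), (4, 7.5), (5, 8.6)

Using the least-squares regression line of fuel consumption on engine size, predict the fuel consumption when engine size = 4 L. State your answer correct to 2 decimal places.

7.12

n = 5, Σx = 15, Σy = 25.7, Σxy = 96.9, Σx² = 55
Sxx = Σx² − (Σx)²/n = 55 − 45 = 10
Sxy = Σxy − (Σx)(Σy)/n = 96.9 − 77.1 = 19.8
b = Sxy/Sxx = 19.8/10 = 1.98
a = ȳ − b·x̄ = 5.14 − 1.98·3 = -0.8
ŷ(4) = a + b·4 = -0.8 + 1.98·4 = 7.12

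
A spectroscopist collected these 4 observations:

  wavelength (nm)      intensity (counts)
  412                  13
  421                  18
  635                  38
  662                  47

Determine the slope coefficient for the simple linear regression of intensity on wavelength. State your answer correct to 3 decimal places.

0.118

n = 4, Σx = 2130, Σy = 116, Σxy = 68178, Σx² = 1188454
Sxx = Σx² − (Σx)²/n = 1188454 − 1134225 = 54229
Sxy = Σxy − (Σx)(Σy)/n = 68178 − 61770 = 6408
b = Sxy/Sxx = 6408/54229 = 0.118166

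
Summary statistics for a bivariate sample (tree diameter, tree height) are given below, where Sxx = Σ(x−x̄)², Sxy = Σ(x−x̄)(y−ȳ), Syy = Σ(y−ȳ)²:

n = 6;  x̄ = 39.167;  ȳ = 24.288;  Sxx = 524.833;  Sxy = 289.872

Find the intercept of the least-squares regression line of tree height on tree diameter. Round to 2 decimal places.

2.66

b = Sxy/Sxx = 289.872/524.833 = 0.552313
a = ȳ − b·x̄ = 24.288 − 0.552313·39.167 = 2.655563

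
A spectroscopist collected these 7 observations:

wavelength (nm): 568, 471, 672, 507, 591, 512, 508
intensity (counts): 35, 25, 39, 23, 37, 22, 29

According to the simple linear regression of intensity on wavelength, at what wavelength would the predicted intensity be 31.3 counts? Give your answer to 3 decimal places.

n = 7, Σx = 3829, Σy = 210, Σxy = 117387, Σx² = 2122587
Sxx = Σx² − (Σx)²/n = 2122587 − 2094463 = 28124
Sxy = Σxy − (Σx)(Σy)/n = 117387 − 114870 = 2517
b = Sxy/Sxx = 2517/28124 = 0.089497
a = ȳ − b·x̄ = 30 − 0.089497·547 = -18.954594
Set a + b·x = 31.3: x = (31.3 − (-18.954594)) / 0.089497 = 561.525705

561.526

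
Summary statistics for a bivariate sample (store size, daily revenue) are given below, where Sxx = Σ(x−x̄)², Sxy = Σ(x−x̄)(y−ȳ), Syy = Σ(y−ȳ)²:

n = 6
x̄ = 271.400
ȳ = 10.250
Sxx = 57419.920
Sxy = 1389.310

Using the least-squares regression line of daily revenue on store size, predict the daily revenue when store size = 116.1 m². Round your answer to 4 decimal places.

b = Sxy/Sxx = 1389.31/57419.92 = 0.024196
a = ȳ − b·x̄ = 10.25 − 0.024196·271.4 = 3.683311
ŷ(116.1) = a + b·116.1 = 3.683311 + 0.024196·116.1 = 6.492422

6.4924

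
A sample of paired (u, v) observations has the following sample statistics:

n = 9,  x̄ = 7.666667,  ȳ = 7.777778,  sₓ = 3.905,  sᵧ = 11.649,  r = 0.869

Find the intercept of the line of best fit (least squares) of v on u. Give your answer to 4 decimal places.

-12.0966

b = r · sᵧ/sₓ = 0.869 · 11.649/3.905 = 2.592313
a = ȳ − b·x̄ = 7.777778 − 2.592313·7.666667 = -12.096620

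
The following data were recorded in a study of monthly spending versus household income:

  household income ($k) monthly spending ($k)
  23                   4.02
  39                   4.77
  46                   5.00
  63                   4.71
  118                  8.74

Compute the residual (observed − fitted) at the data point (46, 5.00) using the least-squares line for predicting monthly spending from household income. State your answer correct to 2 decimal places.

n = 5, Σx = 289, Σy = 27.24, Σxy = 1836.54, Σx² = 22059
Sxx = Σx² − (Σx)²/n = 22059 − 16704.2 = 5354.8
Sxy = Σxy − (Σx)(Σy)/n = 1836.54 − 1574.472 = 262.068
b = Sxy/Sxx = 262.068/5354.8 = 0.048941
a = ȳ − b·x̄ = 5.448 − 0.048941·57.8 = 2.619224
ŷ(46) = 2.619224 + 0.048941·46 = 4.870499
residual = y − ŷ = 5.00 − 4.870499 = 0.129501

0.13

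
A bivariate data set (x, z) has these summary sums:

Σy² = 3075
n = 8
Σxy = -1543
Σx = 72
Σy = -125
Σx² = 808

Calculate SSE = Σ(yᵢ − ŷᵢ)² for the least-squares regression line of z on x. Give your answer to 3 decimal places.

29.850

Sxx = Σx² − (Σx)²/n = 808 − 648 = 160
Sxy = Σxy − (Σx)(Σy)/n = -1543 − (-1125) = -418
Syy = Σy² − (Σy)²/n = 3075 − 1953.125 = 1121.875
b = Sxy/Sxx = -418/160 = -2.6125
SSE = Syy − b·Sxy = 1121.875 − (-2.6125)·(-418) = 29.85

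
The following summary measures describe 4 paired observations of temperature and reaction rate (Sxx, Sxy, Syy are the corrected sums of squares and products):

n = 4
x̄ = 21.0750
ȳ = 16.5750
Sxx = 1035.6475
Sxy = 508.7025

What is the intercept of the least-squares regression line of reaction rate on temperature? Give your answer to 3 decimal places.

6.223

b = Sxy/Sxx = 508.7025/1035.6475 = 0.491193
a = ȳ − b·x̄ = 16.575 − 0.491193·21.075 = 6.223114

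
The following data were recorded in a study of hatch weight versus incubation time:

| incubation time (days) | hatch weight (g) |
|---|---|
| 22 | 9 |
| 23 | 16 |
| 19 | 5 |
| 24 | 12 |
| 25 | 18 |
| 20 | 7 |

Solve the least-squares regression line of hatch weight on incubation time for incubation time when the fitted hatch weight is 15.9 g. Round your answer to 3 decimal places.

24.526

n = 6, Σx = 133, Σy = 67, Σxy = 1539, Σx² = 2975
Sxx = Σx² − (Σx)²/n = 2975 − 2948.166667 = 26.833333
Sxy = Σxy − (Σx)(Σy)/n = 1539 − 1485.166667 = 53.833333
b = Sxy/Sxx = 53.833333/26.833333 = 2.006211
a = ȳ − b·x̄ = 11.166667 − 2.006211·22.166667 = -33.304348
Set a + b·x = 15.9: x = (15.9 − (-33.304348)) / 2.006211 = 24.526006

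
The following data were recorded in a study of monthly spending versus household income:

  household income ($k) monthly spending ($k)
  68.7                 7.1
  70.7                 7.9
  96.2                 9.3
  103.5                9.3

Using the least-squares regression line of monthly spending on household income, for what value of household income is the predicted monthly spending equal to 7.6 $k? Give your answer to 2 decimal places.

n = 4, Σx = 339.1, Σy = 33.6, Σxy = 2903.51, Σx² = 29684.87
Sxx = Σx² − (Σx)²/n = 29684.87 − 28747.2025 = 937.6675
Sxy = Σxy − (Σx)(Σy)/n = 2903.51 − 2848.44 = 55.07
b = Sxy/Sxx = 55.07/937.6675 = 0.058731
a = ȳ − b·x̄ = 8.4 − 0.058731·84.775 = 3.421093
Set a + b·x = 7.6: x = (7.6 − 3.421093) / 0.058731 = 71.153536

71.15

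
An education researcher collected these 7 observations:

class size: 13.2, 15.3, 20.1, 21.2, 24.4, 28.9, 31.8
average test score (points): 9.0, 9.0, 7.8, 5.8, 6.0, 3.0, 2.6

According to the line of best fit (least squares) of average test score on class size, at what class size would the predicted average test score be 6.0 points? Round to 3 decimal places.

n = 7, Σx = 154.9, Σy = 43.2, Σxy = 852.02, Σx² = 3703.59
Sxx = Σx² − (Σx)²/n = 3703.59 − 3427.715714 = 275.874286
Sxy = Σxy − (Σx)(Σy)/n = 852.02 − 955.954286 = -103.934286
b = Sxy/Sxx = -103.934286/275.874286 = -0.376745
a = ȳ − b·x̄ = 6.171429 − (-0.376745)·22.128571 = 14.508259
Set a + b·x = 6.0: x = (6.0 − 14.508259) / (-0.376745) = 22.583597

22.584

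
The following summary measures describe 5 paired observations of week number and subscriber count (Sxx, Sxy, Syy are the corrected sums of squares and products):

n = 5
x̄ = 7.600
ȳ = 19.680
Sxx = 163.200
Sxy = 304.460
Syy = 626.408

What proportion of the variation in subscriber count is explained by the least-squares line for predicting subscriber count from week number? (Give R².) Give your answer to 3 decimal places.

0.907

R² = Sxy²/(Sxx·Syy) = (304.46)²/(163.2·626.408) = 0.906741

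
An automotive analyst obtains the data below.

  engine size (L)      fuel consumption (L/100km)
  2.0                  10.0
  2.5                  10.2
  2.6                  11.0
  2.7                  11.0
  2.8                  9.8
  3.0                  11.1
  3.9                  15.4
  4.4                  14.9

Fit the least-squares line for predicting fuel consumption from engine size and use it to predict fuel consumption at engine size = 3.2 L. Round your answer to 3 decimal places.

12.224

n = 8, Σx = 23.9, Σy = 93.4, Σxy = 290.16, Σx² = 75.71
Sxx = Σx² − (Σx)²/n = 75.71 − 71.40125 = 4.30875
Sxy = Σxy − (Σx)(Σy)/n = 290.16 − 279.0325 = 11.1275
b = Sxy/Sxx = 11.1275/4.30875 = 2.582536
a = ȳ − b·x̄ = 11.675 − 2.582536·2.9875 = 3.959675
ŷ(3.2) = a + b·3.2 = 3.959675 + 2.582536·3.2 = 12.223789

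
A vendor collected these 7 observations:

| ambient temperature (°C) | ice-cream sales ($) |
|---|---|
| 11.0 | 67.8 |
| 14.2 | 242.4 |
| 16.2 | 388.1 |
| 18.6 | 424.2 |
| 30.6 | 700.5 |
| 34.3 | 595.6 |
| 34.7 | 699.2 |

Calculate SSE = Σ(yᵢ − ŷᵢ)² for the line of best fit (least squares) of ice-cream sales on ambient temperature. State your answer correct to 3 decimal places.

44514.325

n = 7, Σx = 159.6, Σy = 3117.8, Σxy = 84491.84, Σx² = 4247.98, Σy² = 1728242.1
Sxx = Σx² − (Σx)²/n = 4247.98 − 3638.88 = 609.1
Sxy = Σxy − (Σx)(Σy)/n = 84491.84 − 71085.84 = 13406
Syy = Σy² − (Σy)²/n = 1728242.1 − 1388668.12 = 339573.98
b = Sxy/Sxx = 13406/609.1 = 22.009522
SSE = Syy − b·Sxy = 339573.98 − 22.009522·13406 = 44514.324771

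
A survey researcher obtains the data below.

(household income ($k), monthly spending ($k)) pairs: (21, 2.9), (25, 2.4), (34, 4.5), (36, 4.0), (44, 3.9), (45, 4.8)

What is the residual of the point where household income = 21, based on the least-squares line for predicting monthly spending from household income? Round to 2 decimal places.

0.17

n = 6, Σx = 205, Σy = 22.5, Σxy = 805.5, Σx² = 7479
Sxx = Σx² − (Σx)²/n = 7479 − 7004.166667 = 474.833333
Sxy = Σxy − (Σx)(Σy)/n = 805.5 − 768.75 = 36.75
b = Sxy/Sxx = 36.75/474.833333 = 0.077396
a = ȳ − b·x̄ = 3.75 − 0.077396·34.166667 = 1.105651
ŷ(21) = 1.105651 + 0.077396·21 = 2.730958
residual = y − ŷ = 2.9 − 2.730958 = 0.169042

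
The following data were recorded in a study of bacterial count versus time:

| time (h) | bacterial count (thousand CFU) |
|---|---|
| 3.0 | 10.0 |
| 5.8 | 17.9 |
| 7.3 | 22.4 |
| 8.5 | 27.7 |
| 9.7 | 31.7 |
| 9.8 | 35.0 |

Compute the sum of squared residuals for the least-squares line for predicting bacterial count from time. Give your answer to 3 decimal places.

n = 6, Σx = 44.1, Σy = 144.7, Σxy = 1183.28, Σx² = 358.31, Σy² = 3919.35
Sxx = Σx² − (Σx)²/n = 358.31 − 324.135 = 34.175
Sxy = Σxy − (Σx)(Σy)/n = 1183.28 − 1063.545 = 119.735
Syy = Σy² − (Σy)²/n = 3919.35 − 3489.681667 = 429.668333
b = Sxy/Sxx = 119.735/34.175 = 3.503584
SSE = Syy − b·Sxy = 429.668333 − 3.503584·119.735 = 10.166644

10.167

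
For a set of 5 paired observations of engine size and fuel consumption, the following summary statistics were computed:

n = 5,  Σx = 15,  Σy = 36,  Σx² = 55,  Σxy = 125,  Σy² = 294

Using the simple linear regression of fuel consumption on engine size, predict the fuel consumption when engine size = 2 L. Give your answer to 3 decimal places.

Sxx = Σx² − (Σx)²/n = 55 − 45 = 10
Sxy = Σxy − (Σx)(Σy)/n = 125 − 108 = 17
b = Sxy/Sxx = 17/10 = 1.7
a = ȳ − b·x̄ = 7.2 − 1.7·3 = 2.1
ŷ(2) = a + b·2 = 2.1 + 1.7·2 = 5.5

5.500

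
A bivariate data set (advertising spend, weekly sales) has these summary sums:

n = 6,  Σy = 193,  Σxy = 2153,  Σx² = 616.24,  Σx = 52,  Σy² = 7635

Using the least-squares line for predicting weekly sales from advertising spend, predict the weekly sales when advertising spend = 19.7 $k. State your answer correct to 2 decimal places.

Sxx = Σx² − (Σx)²/n = 616.24 − 450.666667 = 165.573333
Sxy = Σxy − (Σx)(Σy)/n = 2153 − 1672.666667 = 480.333333
b = Sxy/Sxx = 480.333333/165.573333 = 2.901031
a = ȳ − b·x̄ = 32.166667 − 2.901031·8.666667 = 7.024400
ŷ(19.7) = a + b·19.7 = 7.024400 + 2.901031·19.7 = 64.174706

64.17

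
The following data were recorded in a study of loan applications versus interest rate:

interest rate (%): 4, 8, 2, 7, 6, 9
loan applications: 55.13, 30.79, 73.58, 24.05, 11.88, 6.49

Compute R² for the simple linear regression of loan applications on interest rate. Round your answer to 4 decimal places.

n = 6, Σx = 36, Σy = 201.92, Σxy = 912.04, Σx² = 250, Σy² = 10163.0144
Sxx = Σx² − (Σx)²/n = 250 − 216 = 34
Sxy = Σxy − (Σx)(Σy)/n = 912.04 − 1211.52 = -299.48
Syy = Σy² − (Σy)²/n = 10163.0144 − 6795.281067 = 3367.733333
R² = Sxy²/(Sxx·Syy) = (-299.48)²/(34·3367.733333) = 0.783284

0.7833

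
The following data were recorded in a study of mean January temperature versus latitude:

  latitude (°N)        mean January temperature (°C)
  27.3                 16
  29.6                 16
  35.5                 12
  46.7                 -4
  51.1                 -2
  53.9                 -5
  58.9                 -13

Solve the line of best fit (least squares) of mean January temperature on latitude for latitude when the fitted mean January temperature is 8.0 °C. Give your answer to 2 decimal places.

n = 7, Σx = 303, Σy = 20, Σxy = 12.2, Σx² = 14048.22
Sxx = Σx² − (Σx)²/n = 14048.22 − 13115.571429 = 932.648571
Sxy = Σxy − (Σx)(Σy)/n = 12.2 − 865.714286 = -853.514286
b = Sxy/Sxx = -853.514286/932.648571 = -0.915151
a = ȳ − b·x̄ = 2.857143 − (-0.915151)·43.285714 = 42.470108
Set a + b·x = 8.0: x = (8.0 − 42.470108) / (-0.915151) = 37.666033

37.67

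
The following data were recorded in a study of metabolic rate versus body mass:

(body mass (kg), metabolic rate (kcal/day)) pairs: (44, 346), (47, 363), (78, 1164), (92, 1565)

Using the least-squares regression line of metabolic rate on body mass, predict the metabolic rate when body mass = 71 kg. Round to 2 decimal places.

n = 4, Σx = 261, Σy = 3438, Σxy = 267057, Σx² = 18693
Sxx = Σx² − (Σx)²/n = 18693 − 17030.25 = 1662.75
Sxy = Σxy − (Σx)(Σy)/n = 267057 − 224329.5 = 42727.5
b = Sxy/Sxx = 42727.5/1662.75 = 25.696888
a = ȳ − b·x̄ = 859.5 − 25.696888·65.25 = -817.221922
ŷ(71) = a + b·71 = -817.221922 + 25.696888·71 = 1007.257104

1007.26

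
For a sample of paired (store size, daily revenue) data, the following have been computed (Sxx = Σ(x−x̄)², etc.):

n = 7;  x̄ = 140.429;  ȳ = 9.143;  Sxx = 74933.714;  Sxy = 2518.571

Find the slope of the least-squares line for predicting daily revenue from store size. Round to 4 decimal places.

b = Sxy/Sxx = 2518.571/74933.714 = 0.033611

0.0336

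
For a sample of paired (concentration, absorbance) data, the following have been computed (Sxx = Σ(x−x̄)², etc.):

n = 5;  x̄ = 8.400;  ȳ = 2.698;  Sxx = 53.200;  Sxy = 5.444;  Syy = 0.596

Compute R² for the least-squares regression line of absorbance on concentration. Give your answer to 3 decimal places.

R² = Sxy²/(Sxx·Syy) = (5.444)²/(53.2·0.596) = 0.934713

0.935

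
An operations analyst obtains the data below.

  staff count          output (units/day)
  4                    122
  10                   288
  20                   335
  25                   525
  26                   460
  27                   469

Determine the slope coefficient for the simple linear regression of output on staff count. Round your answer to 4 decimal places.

n = 6, Σx = 112, Σy = 2199, Σxy = 47816, Σx² = 2546
Sxx = Σx² − (Σx)²/n = 2546 − 2090.666667 = 455.333333
Sxy = Σxy − (Σx)(Σy)/n = 47816 − 41048 = 6768
b = Sxy/Sxx = 6768/455.333333 = 14.863836

14.8638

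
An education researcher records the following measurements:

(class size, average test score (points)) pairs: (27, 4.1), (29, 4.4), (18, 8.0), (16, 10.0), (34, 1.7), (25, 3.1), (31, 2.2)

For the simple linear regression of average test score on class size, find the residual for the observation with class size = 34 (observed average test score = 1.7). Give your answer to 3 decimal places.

n = 7, Σx = 180, Σy = 33.5, Σxy = 745.8, Σx² = 4892
Sxx = Σx² − (Σx)²/n = 4892 − 4628.571429 = 263.428571
Sxy = Σxy − (Σx)(Σy)/n = 745.8 − 861.428571 = -115.628571
b = Sxy/Sxx = -115.628571/263.428571 = -0.438937
a = ȳ − b·x̄ = 4.785714 − (-0.438937)·25.714286 = 16.072668
ŷ(34) = 16.072668 + (-0.438937)·34 = 1.148807
residual = y − ŷ = 1.7 − 1.148807 = 0.551193

0.551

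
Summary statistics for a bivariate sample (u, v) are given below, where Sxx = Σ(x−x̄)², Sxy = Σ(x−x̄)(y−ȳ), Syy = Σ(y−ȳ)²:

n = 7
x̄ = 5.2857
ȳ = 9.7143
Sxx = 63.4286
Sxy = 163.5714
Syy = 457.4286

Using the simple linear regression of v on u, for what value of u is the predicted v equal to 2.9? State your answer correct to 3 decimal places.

b = Sxy/Sxx = 163.5714/63.4286 = 2.578827
a = ȳ − b·x̄ = 9.7143 − 2.578827·5.2857 = -3.916607
Set a + b·x = 2.9: x = (2.9 − (-3.916607)) / 2.578827 = 2.643297

2.643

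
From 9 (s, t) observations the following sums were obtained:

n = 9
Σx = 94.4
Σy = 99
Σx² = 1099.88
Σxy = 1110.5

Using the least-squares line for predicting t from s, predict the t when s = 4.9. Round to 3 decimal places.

Sxx = Σx² − (Σx)²/n = 1099.88 − 990.151111 = 109.728889
Sxy = Σxy − (Σx)(Σy)/n = 1110.5 − 1038.4 = 72.1
b = Sxy/Sxx = 72.1/109.728889 = 0.657074
a = ȳ − b·x̄ = 11 − 0.657074·10.488889 = 4.108024
ŷ(4.9) = a + b·4.9 = 4.108024 + 0.657074·4.9 = 7.327686

7.328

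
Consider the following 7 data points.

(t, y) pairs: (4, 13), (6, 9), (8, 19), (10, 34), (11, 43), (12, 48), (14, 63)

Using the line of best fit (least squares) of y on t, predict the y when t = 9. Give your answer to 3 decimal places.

31.148

n = 7, Σx = 65, Σy = 229, Σxy = 2529, Σx² = 677
Sxx = Σx² − (Σx)²/n = 677 − 603.571429 = 73.428571
Sxy = Σxy − (Σx)(Σy)/n = 2529 − 2126.428571 = 402.571429
b = Sxy/Sxx = 402.571429/73.428571 = 5.482490
a = ȳ − b·x̄ = 32.714286 − 5.482490·9.285714 = -18.194553
ŷ(9) = a + b·9 = -18.194553 + 5.482490·9 = 31.147860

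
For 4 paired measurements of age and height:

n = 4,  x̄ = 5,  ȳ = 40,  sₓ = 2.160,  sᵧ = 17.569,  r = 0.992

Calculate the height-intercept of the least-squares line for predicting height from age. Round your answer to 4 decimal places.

-0.3436

b = r · sᵧ/sₓ = 0.992 · 17.569/2.16 = 8.068726
a = ȳ − b·x̄ = 40 − 8.068726·5 = -0.343630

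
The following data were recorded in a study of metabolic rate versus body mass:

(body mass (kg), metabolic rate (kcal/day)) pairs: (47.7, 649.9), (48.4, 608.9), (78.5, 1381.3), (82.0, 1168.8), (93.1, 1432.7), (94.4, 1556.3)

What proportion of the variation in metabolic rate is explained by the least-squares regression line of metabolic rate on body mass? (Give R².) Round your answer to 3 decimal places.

n = 6, Σx = 444.1, Σy = 6797.9, Σxy = 545043.73, Σx² = 35083.07, Σy² = 8541911.33
Sxx = Σx² − (Σx)²/n = 35083.07 − 32870.801667 = 2212.268333
Sxy = Σxy − (Σx)(Σy)/n = 545043.73 − 503157.898333 = 41885.831667
Syy = Σy² − (Σy)²/n = 8541911.33 − 7701907.401667 = 840003.928333
R² = Sxy²/(Sxx·Syy) = (41885.831667)²/(2212.268333·840003.928333) = 0.944094

0.944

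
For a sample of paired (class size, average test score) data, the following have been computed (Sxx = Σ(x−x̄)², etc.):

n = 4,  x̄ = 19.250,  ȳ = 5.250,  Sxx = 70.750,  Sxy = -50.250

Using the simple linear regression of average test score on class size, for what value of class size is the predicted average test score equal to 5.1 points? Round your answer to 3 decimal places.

19.461

b = Sxy/Sxx = -50.25/70.75 = -0.710247
a = ȳ − b·x̄ = 5.25 − (-0.710247)·19.25 = 18.922261
Set a + b·x = 5.1: x = (5.1 − 18.922261) / (-0.710247) = 19.461194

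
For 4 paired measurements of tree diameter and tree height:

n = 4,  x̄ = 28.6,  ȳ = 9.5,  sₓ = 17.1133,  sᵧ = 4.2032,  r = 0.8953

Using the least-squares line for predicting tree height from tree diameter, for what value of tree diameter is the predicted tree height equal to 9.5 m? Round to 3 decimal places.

28.600

b = r · sᵧ/sₓ = 0.8953 · 4.2032/17.1133 = 0.219895
a = ȳ − b·x̄ = 9.5 − 0.219895·28.6 = 3.211010
Set a + b·x = 9.5: x = (9.5 − 3.211010) / 0.219895 = 28.6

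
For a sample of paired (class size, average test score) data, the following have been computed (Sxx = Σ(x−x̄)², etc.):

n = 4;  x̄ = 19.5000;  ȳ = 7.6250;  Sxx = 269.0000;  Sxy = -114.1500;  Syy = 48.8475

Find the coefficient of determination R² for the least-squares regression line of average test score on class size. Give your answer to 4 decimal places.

R² = Sxy²/(Sxx·Syy) = (-114.15)²/(269·48.8475) = 0.991647

0.9916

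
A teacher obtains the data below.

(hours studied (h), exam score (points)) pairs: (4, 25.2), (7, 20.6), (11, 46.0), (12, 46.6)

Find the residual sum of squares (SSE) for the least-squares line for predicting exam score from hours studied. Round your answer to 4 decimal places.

121.6751

n = 4, Σx = 34, Σy = 138.4, Σxy = 1310.2, Σx² = 330, Σy² = 5346.96
Sxx = Σx² − (Σx)²/n = 330 − 289 = 41
Sxy = Σxy − (Σx)(Σy)/n = 1310.2 − 1176.4 = 133.8
Syy = Σy² − (Σy)²/n = 5346.96 − 4788.64 = 558.32
b = Sxy/Sxx = 133.8/41 = 3.263415
SSE = Syy − b·Sxy = 558.32 − 3.263415·133.8 = 121.675122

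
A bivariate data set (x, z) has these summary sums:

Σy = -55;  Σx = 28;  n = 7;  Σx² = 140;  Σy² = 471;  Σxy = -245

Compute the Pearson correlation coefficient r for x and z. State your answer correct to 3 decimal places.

-0.758

Sxx = Σx² − (Σx)²/n = 140 − 112 = 28
Sxy = Σxy − (Σx)(Σy)/n = -245 − (-220) = -25
Syy = Σy² − (Σy)²/n = 471 − 432.142857 = 38.857143
r = Sxy/√(Sxx·Syy) = -25/√(1088) = -25/32.984845 = -0.757924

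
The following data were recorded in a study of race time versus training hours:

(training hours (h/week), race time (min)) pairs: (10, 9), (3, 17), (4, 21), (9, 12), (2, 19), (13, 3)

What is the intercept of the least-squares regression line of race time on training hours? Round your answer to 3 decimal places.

n = 6, Σx = 41, Σy = 81, Σxy = 410, Σx² = 379
Sxx = Σx² − (Σx)²/n = 379 − 280.166667 = 98.833333
Sxy = Σxy − (Σx)(Σy)/n = 410 − 553.5 = -143.5
b = Sxy/Sxx = -143.5/98.833333 = -1.451939
a = ȳ − b·x̄ = 13.5 − (-1.451939)·6.833333 = 23.421585

23.422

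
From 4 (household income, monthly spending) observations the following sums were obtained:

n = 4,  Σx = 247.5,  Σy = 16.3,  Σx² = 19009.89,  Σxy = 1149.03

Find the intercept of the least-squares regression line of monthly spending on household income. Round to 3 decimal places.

Sxx = Σx² − (Σx)²/n = 19009.89 − 15314.0625 = 3695.8275
Sxy = Σxy − (Σx)(Σy)/n = 1149.03 − 1008.5625 = 140.4675
b = Sxy/Sxx = 140.4675/3695.8275 = 0.038007
a = ȳ − b·x̄ = 4.075 − 0.038007·61.875 = 1.723314

1.723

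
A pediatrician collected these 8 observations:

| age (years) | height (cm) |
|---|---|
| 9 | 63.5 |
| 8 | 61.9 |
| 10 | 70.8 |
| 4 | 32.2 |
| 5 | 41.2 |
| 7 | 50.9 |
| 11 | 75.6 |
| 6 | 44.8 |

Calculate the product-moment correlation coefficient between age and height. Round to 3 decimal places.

0.993

n = 8, Σx = 60, Σy = 440.9, Σxy = 3566.2, Σx² = 492, Σy² = 25923.99
Sxx = Σx² − (Σx)²/n = 492 − 450 = 42
Sxy = Σxy − (Σx)(Σy)/n = 3566.2 − 3306.75 = 259.45
Syy = Σy² − (Σy)²/n = 25923.99 − 24299.10125 = 1624.88875
r = Sxy/√(Sxx·Syy) = 259.45/√(68245.3275) = 259.45/261.238067 = 0.993155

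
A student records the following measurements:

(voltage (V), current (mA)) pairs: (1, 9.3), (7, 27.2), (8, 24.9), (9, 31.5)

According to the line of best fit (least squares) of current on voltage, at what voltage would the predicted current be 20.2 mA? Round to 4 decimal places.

5.0983

n = 4, Σx = 25, Σy = 92.9, Σxy = 682.4, Σx² = 195
Sxx = Σx² − (Σx)²/n = 195 − 156.25 = 38.75
Sxy = Σxy − (Σx)(Σy)/n = 682.4 − 580.625 = 101.775
b = Sxy/Sxx = 101.775/38.75 = 2.626452
a = ȳ − b·x̄ = 23.225 − 2.626452·6.25 = 6.809677
Set a + b·x = 20.2: x = (20.2 − 6.809677) / 2.626452 = 5.098256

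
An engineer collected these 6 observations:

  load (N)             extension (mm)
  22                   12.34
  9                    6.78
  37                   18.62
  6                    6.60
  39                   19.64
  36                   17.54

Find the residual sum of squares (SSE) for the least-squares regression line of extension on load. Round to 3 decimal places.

n = 6, Σx = 149, Σy = 81.52, Σxy = 2458.44, Σx² = 4787, Σy² = 1281.8896
Sxx = Σx² − (Σx)²/n = 4787 − 3700.166667 = 1086.833333
Sxy = Σxy − (Σx)(Σy)/n = 2458.44 − 2024.413333 = 434.026667
Syy = Σy² − (Σy)²/n = 1281.8896 − 1107.585067 = 174.304533
b = Sxy/Sxx = 434.026667/1086.833333 = 0.399350
SSE = Syy − b·Sxy = 174.304533 − 0.399350·434.026667 = 0.976074

0.976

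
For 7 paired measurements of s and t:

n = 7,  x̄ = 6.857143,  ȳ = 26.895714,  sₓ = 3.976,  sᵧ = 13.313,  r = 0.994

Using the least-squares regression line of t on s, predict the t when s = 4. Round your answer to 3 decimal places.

17.386

b = r · sᵧ/sₓ = 0.994 · 13.313/3.976 = 3.32825
a = ȳ − b·x̄ = 26.895714 − 3.32825·6.857143 = 4.073428
ŷ(4) = a + b·4 = 4.073428 + 3.32825·4 = 17.386428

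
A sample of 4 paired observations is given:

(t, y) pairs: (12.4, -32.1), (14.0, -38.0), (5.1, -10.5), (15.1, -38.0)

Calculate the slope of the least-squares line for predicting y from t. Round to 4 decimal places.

n = 4, Σx = 46.6, Σy = -118.6, Σxy = -1557.39, Σx² = 603.78
Sxx = Σx² − (Σx)²/n = 603.78 − 542.89 = 60.89
Sxy = Σxy − (Σx)(Σy)/n = -1557.39 − (-1381.69) = -175.7
b = Sxy/Sxx = -175.7/60.89 = -2.885531

-2.8855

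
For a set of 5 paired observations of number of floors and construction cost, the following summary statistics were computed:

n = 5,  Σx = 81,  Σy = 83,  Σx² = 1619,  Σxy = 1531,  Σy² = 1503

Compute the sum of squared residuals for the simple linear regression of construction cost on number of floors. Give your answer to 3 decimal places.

Sxx = Σx² − (Σx)²/n = 1619 − 1312.2 = 306.8
Sxy = Σxy − (Σx)(Σy)/n = 1531 − 1344.6 = 186.4
Syy = Σy² − (Σy)²/n = 1503 − 1377.8 = 125.2
b = Sxy/Sxx = 186.4/306.8 = 0.607562
SSE = Syy − b·Sxy = 125.2 − 0.607562·186.4 = 11.950456

11.950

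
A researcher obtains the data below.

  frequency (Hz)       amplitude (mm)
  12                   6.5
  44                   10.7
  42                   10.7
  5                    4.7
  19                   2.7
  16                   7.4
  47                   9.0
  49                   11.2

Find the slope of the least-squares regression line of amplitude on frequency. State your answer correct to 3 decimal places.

0.144

n = 8, Σx = 234, Σy = 62.9, Σxy = 2163.2, Σx² = 9096
Sxx = Σx² − (Σx)²/n = 9096 − 6844.5 = 2251.5
Sxy = Σxy − (Σx)(Σy)/n = 2163.2 − 1839.825 = 323.375
b = Sxy/Sxx = 323.375/2251.5 = 0.143626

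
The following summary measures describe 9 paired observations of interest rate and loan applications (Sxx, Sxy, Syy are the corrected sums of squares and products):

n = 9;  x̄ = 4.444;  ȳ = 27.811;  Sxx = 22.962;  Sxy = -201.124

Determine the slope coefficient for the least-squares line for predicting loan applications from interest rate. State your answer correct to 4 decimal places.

b = Sxy/Sxx = -201.124/22.962 = -8.758993

-8.7590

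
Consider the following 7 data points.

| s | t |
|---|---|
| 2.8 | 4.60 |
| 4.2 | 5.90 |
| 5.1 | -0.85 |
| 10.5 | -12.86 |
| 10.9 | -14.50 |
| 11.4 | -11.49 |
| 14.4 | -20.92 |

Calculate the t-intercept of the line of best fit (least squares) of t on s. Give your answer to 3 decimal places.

12.450

n = 7, Σx = 59.3, Σy = -50.12, Σxy = -691.989, Σx² = 617.87
Sxx = Σx² − (Σx)²/n = 617.87 − 502.355714 = 115.514286
Sxy = Σxy − (Σx)(Σy)/n = -691.989 − (-424.588) = -267.401
b = Sxy/Sxx = -267.401/115.514286 = -2.314874
a = ȳ − b·x̄ = -7.16 − (-2.314874)·8.471429 = 12.450289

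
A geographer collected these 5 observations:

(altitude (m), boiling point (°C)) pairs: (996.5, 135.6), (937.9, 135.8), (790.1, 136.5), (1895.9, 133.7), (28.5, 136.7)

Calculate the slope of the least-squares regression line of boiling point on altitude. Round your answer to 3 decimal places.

n = 5, Σx = 4648.9, Σy = 678.3, Σxy = 627718.65, Σx² = 6092175.73
Sxx = Σx² − (Σx)²/n = 6092175.73 − 4322454.242 = 1769721.488
Sxy = Σxy − (Σx)(Σy)/n = 627718.65 − 630669.774 = -2951.124
b = Sxy/Sxx = -2951.124/1769721.488 = -0.001668

-0.002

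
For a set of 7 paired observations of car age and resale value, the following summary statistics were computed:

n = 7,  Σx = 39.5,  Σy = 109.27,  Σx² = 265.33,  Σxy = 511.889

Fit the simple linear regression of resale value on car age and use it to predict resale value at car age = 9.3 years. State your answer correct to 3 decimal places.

Sxx = Σx² − (Σx)²/n = 265.33 − 222.892857 = 42.437143
Sxy = Σxy − (Σx)(Σy)/n = 511.889 − 616.595 = -104.706
b = Sxy/Sxx = -104.706/42.437143 = -2.467320
a = ȳ − b·x̄ = 15.61 − (-2.467320)·5.642857 = 29.532733
ŷ(9.3) = a + b·9.3 = 29.532733 + (-2.467320)·9.3 = 6.586659

6.587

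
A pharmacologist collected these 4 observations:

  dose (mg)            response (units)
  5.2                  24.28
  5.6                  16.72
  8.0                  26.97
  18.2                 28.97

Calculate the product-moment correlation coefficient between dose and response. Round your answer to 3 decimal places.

n = 4, Σx = 37, Σy = 96.94, Σxy = 962.902, Σx² = 453.64, Σy² = 2435.7186
Sxx = Σx² − (Σx)²/n = 453.64 − 342.25 = 111.39
Sxy = Σxy − (Σx)(Σy)/n = 962.902 − 896.695 = 66.207
Syy = Σy² − (Σy)²/n = 2435.7186 − 2349.3409 = 86.3777
r = Sxy/√(Sxx·Syy) = 66.207/√(9621.612003) = 66.207/98.089816 = 0.674963

0.675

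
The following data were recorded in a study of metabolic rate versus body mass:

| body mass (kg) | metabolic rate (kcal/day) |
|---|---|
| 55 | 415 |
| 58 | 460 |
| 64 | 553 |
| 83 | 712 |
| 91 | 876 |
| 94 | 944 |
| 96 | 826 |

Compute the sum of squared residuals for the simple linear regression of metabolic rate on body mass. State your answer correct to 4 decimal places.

13192.1677

n = 7, Σx = 541, Σy = 4786, Σxy = 391741, Σx² = 43707, Σy² = 3537366
Sxx = Σx² − (Σx)²/n = 43707 − 41811.571429 = 1895.428571
Sxy = Σxy − (Σx)(Σy)/n = 391741 − 369889.428571 = 21851.571429
Syy = Σy² − (Σy)²/n = 3537366 − 3272256.571429 = 265109.428571
b = Sxy/Sxx = 21851.571429/1895.428571 = 11.528565
SSE = Syy − b·Sxy = 265109.428571 − 11.528565·21851.571429 = 13192.167697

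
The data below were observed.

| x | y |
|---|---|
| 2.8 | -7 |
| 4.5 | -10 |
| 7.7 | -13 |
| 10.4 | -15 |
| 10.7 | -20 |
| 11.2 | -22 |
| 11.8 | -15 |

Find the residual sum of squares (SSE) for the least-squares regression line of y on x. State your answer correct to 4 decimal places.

n = 7, Σx = 59.1, Σy = -102, Σxy = -958.1, Σx² = 574.71, Σy² = 1652
Sxx = Σx² − (Σx)²/n = 574.71 − 498.972857 = 75.737143
Sxy = Σxy − (Σx)(Σy)/n = -958.1 − (-861.171429) = -96.928571
Syy = Σy² − (Σy)²/n = 1652 − 1486.285714 = 165.714286
b = Sxy/Sxx = -96.928571/75.737143 = -1.279802
SSE = Syy − b·Sxy = 165.714286 − (-1.279802)·(-96.928571) = 41.664875

41.6649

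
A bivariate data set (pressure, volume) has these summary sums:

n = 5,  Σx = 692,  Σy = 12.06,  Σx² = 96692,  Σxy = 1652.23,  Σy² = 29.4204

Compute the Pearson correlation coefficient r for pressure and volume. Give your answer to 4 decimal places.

-0.9664

Sxx = Σx² − (Σx)²/n = 96692 − 95772.8 = 919.2
Sxy = Σxy − (Σx)(Σy)/n = 1652.23 − 1669.104 = -16.874
Syy = Σy² − (Σy)²/n = 29.4204 − 29.08872 = 0.33168
r = Sxy/√(Sxx·Syy) = -16.874/√(304.880256) = -16.874/17.460821 = -0.966392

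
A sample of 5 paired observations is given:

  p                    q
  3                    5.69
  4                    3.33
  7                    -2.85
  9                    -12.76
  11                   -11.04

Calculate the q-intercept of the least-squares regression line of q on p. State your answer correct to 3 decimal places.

n = 5, Σx = 34, Σy = -17.63, Σxy = -225.84, Σx² = 276
Sxx = Σx² − (Σx)²/n = 276 − 231.2 = 44.8
Sxy = Σxy − (Σx)(Σy)/n = -225.84 − (-119.884) = -105.956
b = Sxy/Sxx = -105.956/44.8 = -2.365089
a = ȳ − b·x̄ = -3.526 − (-2.365089)·6.8 = 12.556607

12.557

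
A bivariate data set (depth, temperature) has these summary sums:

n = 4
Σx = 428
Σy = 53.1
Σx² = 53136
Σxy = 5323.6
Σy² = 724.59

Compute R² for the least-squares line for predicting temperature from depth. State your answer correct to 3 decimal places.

0.887

Sxx = Σx² − (Σx)²/n = 53136 − 45796 = 7340
Sxy = Σxy − (Σx)(Σy)/n = 5323.6 − 5681.7 = -358.1
Syy = Σy² − (Σy)²/n = 724.59 − 704.9025 = 19.6875
R² = Sxy²/(Sxx·Syy) = (-358.1)²/(7340·19.6875) = 0.887405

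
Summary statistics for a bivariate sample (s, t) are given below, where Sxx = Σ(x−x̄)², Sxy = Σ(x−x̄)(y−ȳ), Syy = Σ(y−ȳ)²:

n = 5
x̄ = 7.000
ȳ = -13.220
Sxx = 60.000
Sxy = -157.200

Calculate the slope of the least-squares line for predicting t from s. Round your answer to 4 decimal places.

b = Sxy/Sxx = -157.2/60 = -2.62

-2.6200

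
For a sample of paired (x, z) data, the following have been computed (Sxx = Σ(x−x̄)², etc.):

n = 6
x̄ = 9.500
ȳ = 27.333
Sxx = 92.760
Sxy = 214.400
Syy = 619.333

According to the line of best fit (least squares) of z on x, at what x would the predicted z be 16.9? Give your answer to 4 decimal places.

b = Sxy/Sxx = 214.4/92.76 = 2.311341
a = ȳ − b·x̄ = 27.333 − 2.311341·9.5 = 5.375260
Set a + b·x = 16.9: x = (16.9 − 5.375260) / 2.311341 = 4.986170

4.9862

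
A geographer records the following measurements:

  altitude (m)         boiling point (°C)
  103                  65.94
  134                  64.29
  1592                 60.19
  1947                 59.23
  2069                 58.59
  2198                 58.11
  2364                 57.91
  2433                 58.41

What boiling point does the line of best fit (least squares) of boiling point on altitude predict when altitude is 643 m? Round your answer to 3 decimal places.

n = 8, Σx = 12840, Σy = 482.67, Σxy = 754509.23, Σx² = 26973788
Sxx = Σx² − (Σx)²/n = 26973788 − 20608200 = 6365588
Sxy = Σxy − (Σx)(Σy)/n = 754509.23 − 774685.35 = -20176.12
b = Sxy/Sxx = -20176.12/6365588 = -0.003170
a = ȳ − b·x̄ = 60.33375 − (-0.003170)·1605 = 65.420896
ŷ(643) = a + b·643 = 65.420896 + (-0.003170)·643 = 63.382868

63.383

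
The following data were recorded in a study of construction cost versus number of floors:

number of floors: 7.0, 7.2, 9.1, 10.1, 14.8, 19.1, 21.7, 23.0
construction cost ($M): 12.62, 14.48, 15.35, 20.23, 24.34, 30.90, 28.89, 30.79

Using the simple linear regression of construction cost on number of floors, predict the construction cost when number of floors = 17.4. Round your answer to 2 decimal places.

25.99

n = 8, Σx = 112, Σy = 177.6, Σxy = 2822.109, Σx² = 1869.4
Sxx = Σx² − (Σx)²/n = 1869.4 − 1568 = 301.4
Sxy = Σxy − (Σx)(Σy)/n = 2822.109 − 2486.4 = 335.709
b = Sxy/Sxx = 335.709/301.4 = 1.113832
a = ȳ − b·x̄ = 22.2 − 1.113832·14 = 6.606350
ŷ(17.4) = a + b·17.4 = 6.606350 + 1.113832·17.4 = 25.987029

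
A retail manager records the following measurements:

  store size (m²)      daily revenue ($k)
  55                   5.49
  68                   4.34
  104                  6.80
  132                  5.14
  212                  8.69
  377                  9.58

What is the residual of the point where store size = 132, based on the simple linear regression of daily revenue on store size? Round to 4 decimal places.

-1.1388

n = 6, Σx = 948, Σy = 40.04, Σxy = 7436.69, Σx² = 222962
Sxx = Σx² − (Σx)²/n = 222962 − 149784 = 73178
Sxy = Σxy − (Σx)(Σy)/n = 7436.69 − 6326.32 = 1110.37
b = Sxy/Sxx = 1110.37/73178 = 0.015174
a = ȳ − b·x̄ = 6.673333 − 0.015174·158 = 4.275913
ŷ(132) = 4.275913 + 0.015174·132 = 6.278821
residual = y − ŷ = 5.14 − 6.278821 = -1.138821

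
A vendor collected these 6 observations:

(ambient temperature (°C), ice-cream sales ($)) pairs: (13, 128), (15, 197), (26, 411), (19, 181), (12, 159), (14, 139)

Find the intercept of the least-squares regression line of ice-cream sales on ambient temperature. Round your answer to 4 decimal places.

-103.5600

n = 6, Σx = 99, Σy = 1215, Σxy = 22598, Σx² = 1771
Sxx = Σx² − (Σx)²/n = 1771 − 1633.5 = 137.5
Sxy = Σxy − (Σx)(Σy)/n = 22598 − 20047.5 = 2550.5
b = Sxy/Sxx = 2550.5/137.5 = 18.549091
a = ȳ − b·x̄ = 202.5 − 18.549091·16.5 = -103.56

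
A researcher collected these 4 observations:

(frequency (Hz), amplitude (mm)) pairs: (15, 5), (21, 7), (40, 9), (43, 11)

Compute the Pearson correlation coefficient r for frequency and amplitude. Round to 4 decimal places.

0.9607

n = 4, Σx = 119, Σy = 32, Σxy = 1055, Σx² = 4115, Σy² = 276
Sxx = Σx² − (Σx)²/n = 4115 − 3540.25 = 574.75
Sxy = Σxy − (Σx)(Σy)/n = 1055 − 952 = 103
Syy = Σy² − (Σy)²/n = 276 − 256 = 20
r = Sxy/√(Sxx·Syy) = 103/√(11495) = 103/107.214738 = 0.960689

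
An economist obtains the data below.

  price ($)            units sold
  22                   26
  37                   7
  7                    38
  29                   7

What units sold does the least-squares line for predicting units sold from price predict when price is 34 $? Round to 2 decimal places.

7.87

n = 4, Σx = 95, Σy = 78, Σxy = 1300, Σx² = 2743
Sxx = Σx² − (Σx)²/n = 2743 − 2256.25 = 486.75
Sxy = Σxy − (Σx)(Σy)/n = 1300 − 1852.5 = -552.5
b = Sxy/Sxx = -552.5/486.75 = -1.135080
a = ȳ − b·x̄ = 19.5 − (-1.135080)·23.75 = 46.458141
ŷ(34) = a + b·34 = 46.458141 + (-1.135080)·34 = 7.865434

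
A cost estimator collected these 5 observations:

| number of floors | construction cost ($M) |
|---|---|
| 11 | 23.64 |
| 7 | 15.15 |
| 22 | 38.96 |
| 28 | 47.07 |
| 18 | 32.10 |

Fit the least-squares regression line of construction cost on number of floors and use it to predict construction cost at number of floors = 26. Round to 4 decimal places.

n = 5, Σx = 86, Σy = 156.92, Σxy = 3118.97, Σx² = 1762
Sxx = Σx² − (Σx)²/n = 1762 − 1479.2 = 282.8
Sxy = Σxy − (Σx)(Σy)/n = 3118.97 − 2699.024 = 419.946
b = Sxy/Sxx = 419.946/282.8 = 1.484958
a = ȳ − b·x̄ = 31.384 − 1.484958·17.2 = 5.842730
ŷ(26) = a + b·26 = 5.842730 + 1.484958·26 = 44.451627

44.4516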